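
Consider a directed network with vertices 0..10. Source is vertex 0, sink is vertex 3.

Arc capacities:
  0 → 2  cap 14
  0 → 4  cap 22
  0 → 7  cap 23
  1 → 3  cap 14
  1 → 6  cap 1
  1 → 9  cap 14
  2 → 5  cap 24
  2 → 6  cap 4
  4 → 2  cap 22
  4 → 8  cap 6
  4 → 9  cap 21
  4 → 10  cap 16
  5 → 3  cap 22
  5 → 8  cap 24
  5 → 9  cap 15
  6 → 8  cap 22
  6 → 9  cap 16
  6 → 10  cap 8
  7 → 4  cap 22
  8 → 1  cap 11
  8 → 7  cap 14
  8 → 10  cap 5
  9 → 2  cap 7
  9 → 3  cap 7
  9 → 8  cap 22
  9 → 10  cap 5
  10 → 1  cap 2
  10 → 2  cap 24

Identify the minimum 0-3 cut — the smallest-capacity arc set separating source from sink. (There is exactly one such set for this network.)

augment #1: 0→2→5→3 push 14
augment #2: 0→4→9→3 push 7
augment #3: 0→4→2→5→3 push 8
augment #4: 0→4→8→1→3 push 6
augment #5: 0→4→10→1→3 push 1
augment #6: 0→7→4→10→1→3 push 1
augment #7: 0→7→4→9→8→1→3 push 5
max flow = 42; residual-reachable set from 0 gives S-side
cut edges (S→T): {(5,3), (8,1), (9,3), (10,1)} total cap 42

Min-cut arcs: {(5,3), (8,1), (9,3), (10,1)} (total capacity 42)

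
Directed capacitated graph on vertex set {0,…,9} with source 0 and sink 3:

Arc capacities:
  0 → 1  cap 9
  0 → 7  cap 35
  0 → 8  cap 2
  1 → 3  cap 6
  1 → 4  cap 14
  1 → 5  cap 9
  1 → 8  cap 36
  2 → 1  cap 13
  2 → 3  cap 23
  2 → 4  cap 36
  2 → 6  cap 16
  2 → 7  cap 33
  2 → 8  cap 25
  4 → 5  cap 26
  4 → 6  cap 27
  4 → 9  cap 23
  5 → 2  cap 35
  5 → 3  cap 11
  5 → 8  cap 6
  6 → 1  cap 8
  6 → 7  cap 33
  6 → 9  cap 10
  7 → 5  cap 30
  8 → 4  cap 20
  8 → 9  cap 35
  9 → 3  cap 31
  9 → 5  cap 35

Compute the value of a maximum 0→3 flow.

Maximum flow value: 41

augment #1: 0→1→3 bottleneck 6, total now 6
augment #2: 0→1→5→3 bottleneck 3, total now 9
augment #3: 0→7→5→3 bottleneck 8, total now 17
augment #4: 0→8→9→3 bottleneck 2, total now 19
augment #5: 0→7→5→2→3 bottleneck 22, total now 41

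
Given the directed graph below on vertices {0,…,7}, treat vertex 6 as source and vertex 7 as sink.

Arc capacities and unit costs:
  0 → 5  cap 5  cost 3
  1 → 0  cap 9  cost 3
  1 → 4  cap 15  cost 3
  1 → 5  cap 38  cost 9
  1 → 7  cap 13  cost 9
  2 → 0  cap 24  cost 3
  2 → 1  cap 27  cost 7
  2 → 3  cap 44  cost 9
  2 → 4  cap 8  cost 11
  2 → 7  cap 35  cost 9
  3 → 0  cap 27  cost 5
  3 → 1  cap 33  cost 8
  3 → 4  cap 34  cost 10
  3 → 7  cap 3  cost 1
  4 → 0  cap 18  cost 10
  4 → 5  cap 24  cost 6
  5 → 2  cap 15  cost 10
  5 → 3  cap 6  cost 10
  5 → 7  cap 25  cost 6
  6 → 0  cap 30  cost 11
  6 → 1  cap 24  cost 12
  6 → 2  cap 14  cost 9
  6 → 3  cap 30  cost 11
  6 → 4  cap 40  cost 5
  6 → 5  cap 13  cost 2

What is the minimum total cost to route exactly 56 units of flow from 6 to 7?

Minimum cost for 56 units: 899

shortest-cost path #1: 6→5→7 push 13 @ unit cost 8 (adds 104)
shortest-cost path #2: 6→3→7 push 3 @ unit cost 12 (adds 36)
shortest-cost path #3: 6→4→5→7 push 12 @ unit cost 17 (adds 204)
shortest-cost path #4: 6→2→7 push 14 @ unit cost 18 (adds 252)
shortest-cost path #5: 6→1→7 push 13 @ unit cost 21 (adds 273)
shortest-cost path #6: 6→4→5→2→7 push 1 @ unit cost 30 (adds 30)
total cost = 899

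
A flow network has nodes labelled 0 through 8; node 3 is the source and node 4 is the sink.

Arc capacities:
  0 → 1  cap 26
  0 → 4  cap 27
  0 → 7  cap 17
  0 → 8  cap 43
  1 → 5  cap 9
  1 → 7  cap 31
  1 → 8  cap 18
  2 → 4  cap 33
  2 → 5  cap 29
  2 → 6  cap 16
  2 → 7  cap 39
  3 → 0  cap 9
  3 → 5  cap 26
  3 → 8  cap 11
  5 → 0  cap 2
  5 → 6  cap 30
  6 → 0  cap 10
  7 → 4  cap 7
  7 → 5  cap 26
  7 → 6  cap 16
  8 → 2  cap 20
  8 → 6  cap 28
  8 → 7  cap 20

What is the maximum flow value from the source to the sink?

Maximum flow value: 32

augment #1: 3→0→4 bottleneck 9, total now 9
augment #2: 3→5→0→4 bottleneck 2, total now 11
augment #3: 3→8→2→4 bottleneck 11, total now 22
augment #4: 3→5→6→0→4 bottleneck 10, total now 32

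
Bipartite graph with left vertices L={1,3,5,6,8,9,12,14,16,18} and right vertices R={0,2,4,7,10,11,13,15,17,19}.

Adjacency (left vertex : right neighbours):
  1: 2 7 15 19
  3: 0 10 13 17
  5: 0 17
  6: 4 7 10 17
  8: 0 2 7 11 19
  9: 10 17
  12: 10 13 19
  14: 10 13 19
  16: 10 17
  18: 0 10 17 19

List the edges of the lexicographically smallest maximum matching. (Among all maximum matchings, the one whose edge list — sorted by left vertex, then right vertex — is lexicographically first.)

|M| = 8 (so the lex-smallest maximum matching has 8 edges)
process left vertices in ascending order; for each, take the smallest-labelled available neighbour that still permits 8 edges overall, or leave it unmatched if none does
lex-smallest matching: {1-2, 3-0, 5-17, 6-4, 8-7, 9-10, 12-13, 14-19}

Lex-smallest maximum matching: {(1,2), (3,0), (5,17), (6,4), (8,7), (9,10), (12,13), (14,19)}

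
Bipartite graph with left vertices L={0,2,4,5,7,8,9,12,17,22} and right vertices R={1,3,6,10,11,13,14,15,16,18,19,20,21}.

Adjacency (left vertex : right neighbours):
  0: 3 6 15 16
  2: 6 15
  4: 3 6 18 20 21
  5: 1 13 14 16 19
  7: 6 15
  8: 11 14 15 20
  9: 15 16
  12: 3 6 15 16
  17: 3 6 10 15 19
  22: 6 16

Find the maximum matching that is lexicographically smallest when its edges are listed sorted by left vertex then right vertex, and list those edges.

Lex-smallest maximum matching: {(0,3), (2,6), (4,18), (5,1), (7,15), (8,11), (9,16), (17,10)}

|M| = 8 (so the lex-smallest maximum matching has 8 edges)
process left vertices in ascending order; for each, take the smallest-labelled available neighbour that still permits 8 edges overall, or leave it unmatched if none does
lex-smallest matching: {0-3, 2-6, 4-18, 5-1, 7-15, 8-11, 9-16, 17-10}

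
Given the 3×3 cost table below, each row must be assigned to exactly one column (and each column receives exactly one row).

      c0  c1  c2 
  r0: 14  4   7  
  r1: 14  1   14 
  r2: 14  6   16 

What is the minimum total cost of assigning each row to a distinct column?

optimal assignment: row0→col2 (cost 7), row1→col1 (cost 1), row2→col0 (cost 14)
total = 7 + 1 + 14 = 22

Minimum assignment cost: 22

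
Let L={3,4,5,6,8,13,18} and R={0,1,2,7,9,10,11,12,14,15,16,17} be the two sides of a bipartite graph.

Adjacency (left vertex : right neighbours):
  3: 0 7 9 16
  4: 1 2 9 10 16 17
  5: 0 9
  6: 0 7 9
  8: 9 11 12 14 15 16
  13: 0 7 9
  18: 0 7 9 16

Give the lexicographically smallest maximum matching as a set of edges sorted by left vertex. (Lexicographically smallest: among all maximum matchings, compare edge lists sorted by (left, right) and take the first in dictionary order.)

Lex-smallest maximum matching: {(3,0), (4,1), (5,9), (6,7), (8,11), (18,16)}

|M| = 6 (so the lex-smallest maximum matching has 6 edges)
process left vertices in ascending order; for each, take the smallest-labelled available neighbour that still permits 6 edges overall, or leave it unmatched if none does
lex-smallest matching: {3-0, 4-1, 5-9, 6-7, 8-11, 18-16}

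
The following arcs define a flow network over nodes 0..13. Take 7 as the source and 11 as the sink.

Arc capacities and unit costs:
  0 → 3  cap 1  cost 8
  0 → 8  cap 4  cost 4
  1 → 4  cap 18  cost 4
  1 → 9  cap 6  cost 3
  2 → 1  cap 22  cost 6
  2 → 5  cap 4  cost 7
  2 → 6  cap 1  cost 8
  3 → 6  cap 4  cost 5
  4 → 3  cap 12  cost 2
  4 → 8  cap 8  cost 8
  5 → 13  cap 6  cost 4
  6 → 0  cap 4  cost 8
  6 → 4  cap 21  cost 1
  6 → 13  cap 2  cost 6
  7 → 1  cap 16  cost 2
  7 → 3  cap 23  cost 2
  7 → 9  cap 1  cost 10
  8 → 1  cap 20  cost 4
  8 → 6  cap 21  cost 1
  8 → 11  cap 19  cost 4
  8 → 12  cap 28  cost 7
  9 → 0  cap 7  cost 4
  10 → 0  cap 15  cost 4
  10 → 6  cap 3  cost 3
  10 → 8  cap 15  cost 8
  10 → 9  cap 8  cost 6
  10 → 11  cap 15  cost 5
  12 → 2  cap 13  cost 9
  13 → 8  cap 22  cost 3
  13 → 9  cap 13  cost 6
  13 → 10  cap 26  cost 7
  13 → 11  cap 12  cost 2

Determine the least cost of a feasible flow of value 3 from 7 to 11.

shortest-cost path #1: 7→3→6→13→11 push 2 @ unit cost 15 (adds 30)
shortest-cost path #2: 7→1→9→0→8→11 push 1 @ unit cost 17 (adds 17)
total cost = 47

Minimum cost for 3 units: 47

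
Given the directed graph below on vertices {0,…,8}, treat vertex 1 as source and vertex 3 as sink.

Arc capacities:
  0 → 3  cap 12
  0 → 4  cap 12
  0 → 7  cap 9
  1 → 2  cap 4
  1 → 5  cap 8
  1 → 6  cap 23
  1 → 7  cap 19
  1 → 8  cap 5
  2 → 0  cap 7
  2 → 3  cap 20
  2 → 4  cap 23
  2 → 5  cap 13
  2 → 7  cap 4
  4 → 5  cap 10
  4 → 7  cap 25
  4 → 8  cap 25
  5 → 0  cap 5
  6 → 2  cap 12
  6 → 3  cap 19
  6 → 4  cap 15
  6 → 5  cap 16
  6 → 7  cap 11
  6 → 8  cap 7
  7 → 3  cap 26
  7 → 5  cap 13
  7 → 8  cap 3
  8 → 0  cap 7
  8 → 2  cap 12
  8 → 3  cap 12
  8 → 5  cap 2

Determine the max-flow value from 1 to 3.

Maximum flow value: 56

augment #1: 1→2→3 bottleneck 4, total now 4
augment #2: 1→6→3 bottleneck 19, total now 23
augment #3: 1→7→3 bottleneck 19, total now 42
augment #4: 1→8→3 bottleneck 5, total now 47
augment #5: 1→5→0→3 bottleneck 5, total now 52
augment #6: 1→6→2→3 bottleneck 4, total now 56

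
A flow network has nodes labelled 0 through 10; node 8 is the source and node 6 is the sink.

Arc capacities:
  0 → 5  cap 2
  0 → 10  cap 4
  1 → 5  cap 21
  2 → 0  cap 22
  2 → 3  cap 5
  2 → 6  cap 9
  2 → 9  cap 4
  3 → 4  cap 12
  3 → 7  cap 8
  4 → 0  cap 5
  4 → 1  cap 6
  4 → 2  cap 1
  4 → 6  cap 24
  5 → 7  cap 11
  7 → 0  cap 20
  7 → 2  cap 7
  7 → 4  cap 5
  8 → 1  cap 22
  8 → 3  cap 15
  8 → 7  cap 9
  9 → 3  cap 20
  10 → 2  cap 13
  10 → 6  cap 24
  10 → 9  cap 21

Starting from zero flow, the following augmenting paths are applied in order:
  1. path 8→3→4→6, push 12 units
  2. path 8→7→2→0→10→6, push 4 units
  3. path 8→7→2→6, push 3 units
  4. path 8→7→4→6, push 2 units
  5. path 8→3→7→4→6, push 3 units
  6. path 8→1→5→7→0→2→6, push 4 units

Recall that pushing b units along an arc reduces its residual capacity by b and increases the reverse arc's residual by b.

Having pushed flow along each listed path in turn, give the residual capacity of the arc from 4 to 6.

after path 1 (8→3→4→6, push 12): res(4,6)=12
after path 2 (8→7→2→0→10→6, push 4): res(4,6)=12
after path 3 (8→7→2→6, push 3): res(4,6)=12
after path 4 (8→7→4→6, push 2): res(4,6)=10
after path 5 (8→3→7→4→6, push 3): res(4,6)=7
after path 6 (8→1→5→7→0→2→6, push 4): res(4,6)=7

Residual capacity of (4,6): 7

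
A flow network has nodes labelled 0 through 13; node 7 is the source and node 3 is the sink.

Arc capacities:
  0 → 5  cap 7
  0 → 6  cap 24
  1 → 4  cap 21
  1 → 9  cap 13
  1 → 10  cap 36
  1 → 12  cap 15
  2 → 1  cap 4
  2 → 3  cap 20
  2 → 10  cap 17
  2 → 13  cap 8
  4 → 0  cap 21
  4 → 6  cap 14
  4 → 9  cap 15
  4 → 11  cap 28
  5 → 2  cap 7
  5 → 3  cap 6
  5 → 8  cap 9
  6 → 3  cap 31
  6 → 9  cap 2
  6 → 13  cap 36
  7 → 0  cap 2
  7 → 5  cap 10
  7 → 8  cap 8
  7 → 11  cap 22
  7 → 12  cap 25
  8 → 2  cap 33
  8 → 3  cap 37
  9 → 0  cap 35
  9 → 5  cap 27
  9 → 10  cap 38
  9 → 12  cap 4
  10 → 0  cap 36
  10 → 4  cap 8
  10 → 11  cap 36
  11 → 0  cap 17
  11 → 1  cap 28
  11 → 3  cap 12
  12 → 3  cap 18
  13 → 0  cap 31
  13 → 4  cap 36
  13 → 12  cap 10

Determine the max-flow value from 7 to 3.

Maximum flow value: 60

augment #1: 7→5→3 bottleneck 6, total now 6
augment #2: 7→8→3 bottleneck 8, total now 14
augment #3: 7→11→3 bottleneck 12, total now 26
augment #4: 7→12→3 bottleneck 18, total now 44
augment #5: 7→0→6→3 bottleneck 2, total now 46
augment #6: 7→5→2→3 bottleneck 4, total now 50
augment #7: 7→11→0→6→3 bottleneck 10, total now 60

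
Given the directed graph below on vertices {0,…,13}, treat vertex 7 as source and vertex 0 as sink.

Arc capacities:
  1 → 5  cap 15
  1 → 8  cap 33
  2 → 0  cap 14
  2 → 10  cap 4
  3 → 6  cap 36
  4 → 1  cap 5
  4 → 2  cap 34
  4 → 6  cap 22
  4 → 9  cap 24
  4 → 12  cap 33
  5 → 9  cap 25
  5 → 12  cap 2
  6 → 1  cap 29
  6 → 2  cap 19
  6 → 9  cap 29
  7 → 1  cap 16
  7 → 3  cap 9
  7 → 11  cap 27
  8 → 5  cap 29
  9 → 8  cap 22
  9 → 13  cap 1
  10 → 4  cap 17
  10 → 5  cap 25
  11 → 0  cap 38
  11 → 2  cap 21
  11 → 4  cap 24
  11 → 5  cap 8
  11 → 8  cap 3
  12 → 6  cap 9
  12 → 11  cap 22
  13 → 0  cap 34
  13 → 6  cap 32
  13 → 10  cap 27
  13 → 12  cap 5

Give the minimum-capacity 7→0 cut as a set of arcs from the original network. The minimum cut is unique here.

augment #1: 7→11→0 push 27
augment #2: 7→3→6→2→0 push 9
augment #3: 7→1→5→9→13→0 push 1
augment #4: 7→1→5→12→11→0 push 2
max flow = 39; residual-reachable set from 7 gives S-side
cut edges (S→T): {(5,12), (7,3), (7,11), (9,13)} total cap 39

Min-cut arcs: {(5,12), (7,3), (7,11), (9,13)} (total capacity 39)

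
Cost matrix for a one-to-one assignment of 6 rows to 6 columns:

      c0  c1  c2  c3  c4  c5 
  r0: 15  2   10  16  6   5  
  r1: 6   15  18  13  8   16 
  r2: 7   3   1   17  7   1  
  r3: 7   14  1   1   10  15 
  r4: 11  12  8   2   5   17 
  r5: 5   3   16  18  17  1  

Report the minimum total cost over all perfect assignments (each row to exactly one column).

Minimum assignment cost: 16

optimal assignment: row0→col1 (cost 2), row1→col0 (cost 6), row2→col2 (cost 1), row3→col3 (cost 1), row4→col4 (cost 5), row5→col5 (cost 1)
total = 2 + 6 + 1 + 1 + 5 + 1 = 16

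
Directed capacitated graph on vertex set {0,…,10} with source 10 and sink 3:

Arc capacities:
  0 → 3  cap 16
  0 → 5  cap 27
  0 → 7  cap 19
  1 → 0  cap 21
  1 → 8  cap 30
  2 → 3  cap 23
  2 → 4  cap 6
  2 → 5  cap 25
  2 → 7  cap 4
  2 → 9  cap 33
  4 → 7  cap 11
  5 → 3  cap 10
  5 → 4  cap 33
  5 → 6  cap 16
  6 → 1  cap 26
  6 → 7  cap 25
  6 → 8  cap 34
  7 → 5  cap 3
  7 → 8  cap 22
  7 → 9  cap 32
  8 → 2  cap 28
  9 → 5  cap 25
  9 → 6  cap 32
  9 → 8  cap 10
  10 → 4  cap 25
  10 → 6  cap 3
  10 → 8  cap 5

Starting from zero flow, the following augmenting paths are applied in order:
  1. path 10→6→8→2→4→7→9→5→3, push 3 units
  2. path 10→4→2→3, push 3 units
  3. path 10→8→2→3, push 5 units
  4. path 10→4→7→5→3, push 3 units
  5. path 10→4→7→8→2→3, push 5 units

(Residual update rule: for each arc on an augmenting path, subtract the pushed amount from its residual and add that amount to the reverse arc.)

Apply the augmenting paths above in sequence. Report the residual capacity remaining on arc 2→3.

after path 1 (10→6→8→2→4→7→9→5→3, push 3): res(2,3)=23
after path 2 (10→4→2→3, push 3): res(2,3)=20
after path 3 (10→8→2→3, push 5): res(2,3)=15
after path 4 (10→4→7→5→3, push 3): res(2,3)=15
after path 5 (10→4→7→8→2→3, push 5): res(2,3)=10

Residual capacity of (2,3): 10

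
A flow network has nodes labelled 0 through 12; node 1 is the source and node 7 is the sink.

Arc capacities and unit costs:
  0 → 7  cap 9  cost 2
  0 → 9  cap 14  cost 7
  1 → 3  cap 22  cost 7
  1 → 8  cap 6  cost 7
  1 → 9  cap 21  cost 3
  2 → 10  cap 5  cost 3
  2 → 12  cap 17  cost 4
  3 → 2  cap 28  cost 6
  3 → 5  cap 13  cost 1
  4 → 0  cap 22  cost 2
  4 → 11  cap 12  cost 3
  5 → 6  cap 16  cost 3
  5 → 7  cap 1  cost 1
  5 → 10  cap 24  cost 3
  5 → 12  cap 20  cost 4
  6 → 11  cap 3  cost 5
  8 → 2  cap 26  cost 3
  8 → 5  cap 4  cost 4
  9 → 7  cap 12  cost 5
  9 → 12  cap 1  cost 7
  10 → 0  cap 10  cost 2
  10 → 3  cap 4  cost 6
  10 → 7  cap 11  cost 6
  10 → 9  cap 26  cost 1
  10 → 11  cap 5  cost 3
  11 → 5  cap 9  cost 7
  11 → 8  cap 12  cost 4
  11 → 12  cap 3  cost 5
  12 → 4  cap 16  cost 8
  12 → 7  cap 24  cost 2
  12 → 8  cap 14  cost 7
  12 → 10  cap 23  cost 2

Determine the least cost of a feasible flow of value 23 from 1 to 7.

shortest-cost path #1: 1→9→7 push 12 @ unit cost 8 (adds 96)
shortest-cost path #2: 1→3→5→7 push 1 @ unit cost 9 (adds 9)
shortest-cost path #3: 1→9→12→7 push 1 @ unit cost 12 (adds 12)
shortest-cost path #4: 1→3→5→12→7 push 9 @ unit cost 14 (adds 126)
total cost = 243

Minimum cost for 23 units: 243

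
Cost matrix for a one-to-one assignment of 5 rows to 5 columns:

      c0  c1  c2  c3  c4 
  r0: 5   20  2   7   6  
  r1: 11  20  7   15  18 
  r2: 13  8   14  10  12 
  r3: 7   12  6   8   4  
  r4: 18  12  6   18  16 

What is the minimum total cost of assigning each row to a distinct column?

Minimum assignment cost: 36

optimal assignment: row0→col3 (cost 7), row1→col0 (cost 11), row2→col1 (cost 8), row3→col4 (cost 4), row4→col2 (cost 6)
total = 7 + 11 + 8 + 4 + 6 = 36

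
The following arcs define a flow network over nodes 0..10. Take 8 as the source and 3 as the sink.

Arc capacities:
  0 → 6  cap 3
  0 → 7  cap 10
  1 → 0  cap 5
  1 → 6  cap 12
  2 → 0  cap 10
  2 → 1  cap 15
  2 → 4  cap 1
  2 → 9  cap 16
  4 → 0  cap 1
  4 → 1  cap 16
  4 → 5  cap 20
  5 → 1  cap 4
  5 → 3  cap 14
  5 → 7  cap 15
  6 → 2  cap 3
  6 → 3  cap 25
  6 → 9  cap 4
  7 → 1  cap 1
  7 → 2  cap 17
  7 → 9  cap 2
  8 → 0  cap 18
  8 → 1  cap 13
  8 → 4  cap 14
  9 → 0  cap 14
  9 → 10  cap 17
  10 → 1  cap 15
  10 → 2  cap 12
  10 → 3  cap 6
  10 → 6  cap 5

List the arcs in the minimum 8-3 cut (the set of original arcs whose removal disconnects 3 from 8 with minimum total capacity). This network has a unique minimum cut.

Min-cut arcs: {(0,6), (0,7), (1,6), (8,4)} (total capacity 39)

augment #1: 8→0→6→3 push 3
augment #2: 8→1→6→3 push 12
augment #3: 8→4→5→3 push 14
augment #4: 8→0→7→9→10→3 push 2
augment #5: 8→0→7→2→9→10→3 push 4
augment #6: 8→0→7→2→9→10→6→3 push 4
max flow = 39; residual-reachable set from 8 gives S-side
cut edges (S→T): {(0,6), (0,7), (1,6), (8,4)} total cap 39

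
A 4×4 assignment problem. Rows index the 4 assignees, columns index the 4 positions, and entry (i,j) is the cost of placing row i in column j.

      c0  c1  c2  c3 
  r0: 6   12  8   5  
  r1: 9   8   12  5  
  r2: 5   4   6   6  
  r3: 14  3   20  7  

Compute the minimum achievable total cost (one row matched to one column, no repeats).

Minimum assignment cost: 20

optimal assignment: row0→col0 (cost 6), row1→col3 (cost 5), row2→col2 (cost 6), row3→col1 (cost 3)
total = 6 + 5 + 6 + 3 = 20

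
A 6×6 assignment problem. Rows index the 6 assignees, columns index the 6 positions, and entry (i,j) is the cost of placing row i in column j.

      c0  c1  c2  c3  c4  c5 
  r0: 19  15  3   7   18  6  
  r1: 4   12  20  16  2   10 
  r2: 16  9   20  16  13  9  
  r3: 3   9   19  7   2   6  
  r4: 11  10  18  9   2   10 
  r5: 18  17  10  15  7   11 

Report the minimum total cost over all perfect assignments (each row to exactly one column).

optimal assignment: row0→col2 (cost 3), row1→col0 (cost 4), row2→col1 (cost 9), row3→col3 (cost 7), row4→col4 (cost 2), row5→col5 (cost 11)
total = 3 + 4 + 9 + 7 + 2 + 11 = 36

Minimum assignment cost: 36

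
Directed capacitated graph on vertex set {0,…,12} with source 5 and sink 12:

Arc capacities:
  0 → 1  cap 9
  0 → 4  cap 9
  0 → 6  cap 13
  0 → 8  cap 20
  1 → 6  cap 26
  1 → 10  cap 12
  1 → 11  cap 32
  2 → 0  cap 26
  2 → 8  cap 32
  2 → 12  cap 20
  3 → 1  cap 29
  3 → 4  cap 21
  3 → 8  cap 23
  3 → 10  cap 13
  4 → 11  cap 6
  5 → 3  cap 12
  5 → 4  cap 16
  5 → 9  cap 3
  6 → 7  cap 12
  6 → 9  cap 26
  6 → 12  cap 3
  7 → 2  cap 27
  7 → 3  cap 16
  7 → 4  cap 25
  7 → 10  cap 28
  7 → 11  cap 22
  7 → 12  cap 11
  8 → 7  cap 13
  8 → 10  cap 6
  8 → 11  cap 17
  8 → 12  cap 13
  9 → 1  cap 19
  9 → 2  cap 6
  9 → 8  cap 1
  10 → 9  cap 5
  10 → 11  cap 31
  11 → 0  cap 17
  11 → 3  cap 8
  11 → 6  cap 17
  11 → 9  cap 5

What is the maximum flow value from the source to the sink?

Maximum flow value: 21

augment #1: 5→3→8→12 bottleneck 12, total now 12
augment #2: 5→9→2→12 bottleneck 3, total now 15
augment #3: 5→4→11→6→12 bottleneck 3, total now 18
augment #4: 5→4→11→0→8→12 bottleneck 1, total now 19
augment #5: 5→4→11→6→7→12 bottleneck 2, total now 21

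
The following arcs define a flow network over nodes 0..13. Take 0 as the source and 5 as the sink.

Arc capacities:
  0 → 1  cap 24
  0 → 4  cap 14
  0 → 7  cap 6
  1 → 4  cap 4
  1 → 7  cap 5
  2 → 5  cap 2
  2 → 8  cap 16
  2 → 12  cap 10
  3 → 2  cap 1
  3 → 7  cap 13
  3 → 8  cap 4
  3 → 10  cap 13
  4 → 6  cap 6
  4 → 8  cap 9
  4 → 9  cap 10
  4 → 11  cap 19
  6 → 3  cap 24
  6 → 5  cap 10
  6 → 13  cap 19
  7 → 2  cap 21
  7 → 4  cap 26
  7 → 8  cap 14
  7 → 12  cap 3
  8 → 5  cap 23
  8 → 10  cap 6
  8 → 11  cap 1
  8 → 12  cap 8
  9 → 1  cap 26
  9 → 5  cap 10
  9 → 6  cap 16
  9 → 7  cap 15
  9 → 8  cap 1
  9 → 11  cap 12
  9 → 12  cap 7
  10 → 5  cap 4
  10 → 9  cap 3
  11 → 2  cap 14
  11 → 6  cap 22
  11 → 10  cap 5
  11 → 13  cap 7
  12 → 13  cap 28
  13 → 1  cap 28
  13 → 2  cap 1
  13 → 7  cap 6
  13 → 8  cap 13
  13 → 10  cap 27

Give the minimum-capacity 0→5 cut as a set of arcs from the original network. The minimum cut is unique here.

augment #1: 0→4→6→5 push 6
augment #2: 0→4→8→5 push 8
augment #3: 0→7→2→5 push 2
augment #4: 0→7→8→5 push 4
augment #5: 0→1→4→8→5 push 1
augment #6: 0→1→4→9→5 push 3
augment #7: 0→1→7→8→5 push 5
max flow = 29; residual-reachable set from 0 gives S-side
cut edges (S→T): {(0,4), (0,7), (1,4), (1,7)} total cap 29

Min-cut arcs: {(0,4), (0,7), (1,4), (1,7)} (total capacity 29)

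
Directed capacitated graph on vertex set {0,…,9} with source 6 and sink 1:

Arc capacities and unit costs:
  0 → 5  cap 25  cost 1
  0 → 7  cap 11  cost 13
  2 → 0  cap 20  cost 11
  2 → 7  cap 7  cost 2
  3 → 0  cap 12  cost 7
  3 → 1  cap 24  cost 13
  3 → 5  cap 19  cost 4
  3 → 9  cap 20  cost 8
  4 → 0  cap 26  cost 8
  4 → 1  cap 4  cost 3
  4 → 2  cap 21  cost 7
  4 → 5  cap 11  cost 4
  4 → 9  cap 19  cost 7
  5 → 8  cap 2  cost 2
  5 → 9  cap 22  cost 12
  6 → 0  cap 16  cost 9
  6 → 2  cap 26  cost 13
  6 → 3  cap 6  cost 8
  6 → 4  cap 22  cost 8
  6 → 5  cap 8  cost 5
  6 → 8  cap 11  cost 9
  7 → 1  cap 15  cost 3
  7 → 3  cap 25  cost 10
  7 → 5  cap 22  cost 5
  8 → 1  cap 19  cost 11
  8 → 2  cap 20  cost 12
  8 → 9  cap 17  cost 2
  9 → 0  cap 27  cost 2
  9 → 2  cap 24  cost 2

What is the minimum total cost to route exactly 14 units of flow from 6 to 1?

shortest-cost path #1: 6→4→1 push 4 @ unit cost 11 (adds 44)
shortest-cost path #2: 6→5→8→9→2→7→1 push 2 @ unit cost 16 (adds 32)
shortest-cost path #3: 6→2→7→1 push 5 @ unit cost 18 (adds 90)
shortest-cost path #4: 6→8→1 push 3 @ unit cost 20 (adds 60)
total cost = 226

Minimum cost for 14 units: 226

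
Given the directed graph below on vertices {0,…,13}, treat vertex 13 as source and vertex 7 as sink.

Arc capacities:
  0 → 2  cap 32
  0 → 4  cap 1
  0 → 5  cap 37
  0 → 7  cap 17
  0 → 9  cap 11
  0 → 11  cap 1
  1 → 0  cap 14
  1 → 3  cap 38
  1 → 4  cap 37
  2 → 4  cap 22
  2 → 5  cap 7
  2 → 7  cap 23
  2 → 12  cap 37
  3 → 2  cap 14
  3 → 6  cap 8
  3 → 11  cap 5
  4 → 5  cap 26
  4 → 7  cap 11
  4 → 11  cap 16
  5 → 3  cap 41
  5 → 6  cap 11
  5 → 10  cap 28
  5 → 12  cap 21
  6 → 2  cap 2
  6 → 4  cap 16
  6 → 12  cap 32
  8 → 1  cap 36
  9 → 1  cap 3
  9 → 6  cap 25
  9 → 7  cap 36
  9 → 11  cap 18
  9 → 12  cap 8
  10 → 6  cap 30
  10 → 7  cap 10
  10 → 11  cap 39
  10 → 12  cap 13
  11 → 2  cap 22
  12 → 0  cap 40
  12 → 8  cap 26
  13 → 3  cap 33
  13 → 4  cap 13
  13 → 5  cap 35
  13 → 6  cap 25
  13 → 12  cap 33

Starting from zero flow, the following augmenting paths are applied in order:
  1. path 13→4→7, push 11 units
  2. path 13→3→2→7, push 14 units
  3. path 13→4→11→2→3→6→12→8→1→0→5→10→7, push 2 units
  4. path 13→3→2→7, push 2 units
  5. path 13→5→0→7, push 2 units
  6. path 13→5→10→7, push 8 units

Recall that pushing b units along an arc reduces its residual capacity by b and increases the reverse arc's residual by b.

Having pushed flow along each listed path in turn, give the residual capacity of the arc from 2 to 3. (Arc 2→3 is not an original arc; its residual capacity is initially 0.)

after path 1 (13→4→7, push 11): res(2,3)=0
after path 2 (13→3→2→7, push 14): res(2,3)=14
after path 3 (13→4→11→2→3→6→12→8→1→0→5→10→7, push 2): res(2,3)=12
after path 4 (13→3→2→7, push 2): res(2,3)=14
after path 5 (13→5→0→7, push 2): res(2,3)=14
after path 6 (13→5→10→7, push 8): res(2,3)=14

Residual capacity of (2,3): 14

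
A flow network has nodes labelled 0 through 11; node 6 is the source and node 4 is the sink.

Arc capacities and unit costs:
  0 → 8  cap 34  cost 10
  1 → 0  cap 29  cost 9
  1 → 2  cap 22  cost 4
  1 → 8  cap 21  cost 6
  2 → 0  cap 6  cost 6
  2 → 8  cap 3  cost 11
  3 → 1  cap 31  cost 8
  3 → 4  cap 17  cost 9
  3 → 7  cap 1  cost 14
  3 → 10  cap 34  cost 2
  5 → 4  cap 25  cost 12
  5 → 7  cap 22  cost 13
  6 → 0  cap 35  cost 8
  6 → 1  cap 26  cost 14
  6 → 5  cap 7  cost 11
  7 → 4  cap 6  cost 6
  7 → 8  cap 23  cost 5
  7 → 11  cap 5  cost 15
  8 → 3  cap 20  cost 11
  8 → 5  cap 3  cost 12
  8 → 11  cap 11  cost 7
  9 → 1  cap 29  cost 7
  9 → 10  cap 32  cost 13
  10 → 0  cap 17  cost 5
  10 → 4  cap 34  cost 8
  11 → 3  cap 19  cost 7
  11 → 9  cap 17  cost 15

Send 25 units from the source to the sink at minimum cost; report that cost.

shortest-cost path #1: 6→5→4 push 7 @ unit cost 23 (adds 161)
shortest-cost path #2: 6→0→8→3→4 push 17 @ unit cost 38 (adds 646)
shortest-cost path #3: 6→0→8→3→10→4 push 1 @ unit cost 39 (adds 39)
total cost = 846

Minimum cost for 25 units: 846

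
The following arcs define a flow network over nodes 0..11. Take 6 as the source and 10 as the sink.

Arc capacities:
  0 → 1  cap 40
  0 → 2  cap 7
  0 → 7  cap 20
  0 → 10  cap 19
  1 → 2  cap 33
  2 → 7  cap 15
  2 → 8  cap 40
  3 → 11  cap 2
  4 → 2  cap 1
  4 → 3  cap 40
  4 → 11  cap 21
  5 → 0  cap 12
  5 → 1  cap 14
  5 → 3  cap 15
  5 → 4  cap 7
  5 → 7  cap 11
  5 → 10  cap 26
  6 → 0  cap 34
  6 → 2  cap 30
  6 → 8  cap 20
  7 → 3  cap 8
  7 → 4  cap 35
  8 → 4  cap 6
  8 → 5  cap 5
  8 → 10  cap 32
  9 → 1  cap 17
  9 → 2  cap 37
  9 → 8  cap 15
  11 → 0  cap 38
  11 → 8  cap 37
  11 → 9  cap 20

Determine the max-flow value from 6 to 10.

augment #1: 6→0→10 bottleneck 19, total now 19
augment #2: 6→8→10 bottleneck 20, total now 39
augment #3: 6→2→8→10 bottleneck 12, total now 51
augment #4: 6→2→8→5→10 bottleneck 5, total now 56

Maximum flow value: 56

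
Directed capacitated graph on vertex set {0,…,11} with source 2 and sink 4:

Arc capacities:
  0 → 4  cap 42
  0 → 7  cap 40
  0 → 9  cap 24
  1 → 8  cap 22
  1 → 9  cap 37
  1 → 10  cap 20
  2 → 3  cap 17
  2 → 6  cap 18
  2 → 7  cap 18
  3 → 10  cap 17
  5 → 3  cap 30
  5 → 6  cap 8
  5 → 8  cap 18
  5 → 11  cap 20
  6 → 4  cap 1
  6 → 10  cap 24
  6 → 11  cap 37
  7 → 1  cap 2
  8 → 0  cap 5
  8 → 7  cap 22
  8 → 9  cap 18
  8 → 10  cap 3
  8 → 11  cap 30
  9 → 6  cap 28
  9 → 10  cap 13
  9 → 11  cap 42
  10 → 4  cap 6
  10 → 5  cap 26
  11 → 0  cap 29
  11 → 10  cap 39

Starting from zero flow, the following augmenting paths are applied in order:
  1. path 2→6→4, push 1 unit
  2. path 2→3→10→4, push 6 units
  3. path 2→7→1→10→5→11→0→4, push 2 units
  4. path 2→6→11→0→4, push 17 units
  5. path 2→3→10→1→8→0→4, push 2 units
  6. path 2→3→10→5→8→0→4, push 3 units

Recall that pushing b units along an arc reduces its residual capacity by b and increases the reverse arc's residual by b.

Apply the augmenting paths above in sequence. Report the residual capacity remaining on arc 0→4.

after path 1 (2→6→4, push 1): res(0,4)=42
after path 2 (2→3→10→4, push 6): res(0,4)=42
after path 3 (2→7→1→10→5→11→0→4, push 2): res(0,4)=40
after path 4 (2→6→11→0→4, push 17): res(0,4)=23
after path 5 (2→3→10→1→8→0→4, push 2): res(0,4)=21
after path 6 (2→3→10→5→8→0→4, push 3): res(0,4)=18

Residual capacity of (0,4): 18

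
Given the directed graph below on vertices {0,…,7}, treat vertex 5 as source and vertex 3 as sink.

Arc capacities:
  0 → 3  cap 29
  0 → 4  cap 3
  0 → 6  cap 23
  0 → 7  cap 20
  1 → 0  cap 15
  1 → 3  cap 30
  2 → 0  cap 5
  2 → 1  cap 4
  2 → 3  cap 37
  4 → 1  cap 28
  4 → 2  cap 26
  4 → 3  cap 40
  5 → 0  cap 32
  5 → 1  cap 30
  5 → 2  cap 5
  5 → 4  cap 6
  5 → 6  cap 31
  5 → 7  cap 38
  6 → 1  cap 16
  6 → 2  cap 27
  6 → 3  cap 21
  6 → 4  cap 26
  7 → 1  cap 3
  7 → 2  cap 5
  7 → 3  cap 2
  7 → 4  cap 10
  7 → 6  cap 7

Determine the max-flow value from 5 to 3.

augment #1: 5→0→3 bottleneck 29, total now 29
augment #2: 5→1→3 bottleneck 30, total now 59
augment #3: 5→2→3 bottleneck 5, total now 64
augment #4: 5→4→3 bottleneck 6, total now 70
augment #5: 5→6→3 bottleneck 21, total now 91
augment #6: 5→7→3 bottleneck 2, total now 93
augment #7: 5→0→4→3 bottleneck 3, total now 96
augment #8: 5→6→2→3 bottleneck 10, total now 106
augment #9: 5→7→2→3 bottleneck 5, total now 111
augment #10: 5→7→4→3 bottleneck 10, total now 121
augment #11: 5→7→6→2→3 bottleneck 7, total now 128
augment #12: 5→7→1→0→6→2→3 bottleneck 3, total now 131

Maximum flow value: 131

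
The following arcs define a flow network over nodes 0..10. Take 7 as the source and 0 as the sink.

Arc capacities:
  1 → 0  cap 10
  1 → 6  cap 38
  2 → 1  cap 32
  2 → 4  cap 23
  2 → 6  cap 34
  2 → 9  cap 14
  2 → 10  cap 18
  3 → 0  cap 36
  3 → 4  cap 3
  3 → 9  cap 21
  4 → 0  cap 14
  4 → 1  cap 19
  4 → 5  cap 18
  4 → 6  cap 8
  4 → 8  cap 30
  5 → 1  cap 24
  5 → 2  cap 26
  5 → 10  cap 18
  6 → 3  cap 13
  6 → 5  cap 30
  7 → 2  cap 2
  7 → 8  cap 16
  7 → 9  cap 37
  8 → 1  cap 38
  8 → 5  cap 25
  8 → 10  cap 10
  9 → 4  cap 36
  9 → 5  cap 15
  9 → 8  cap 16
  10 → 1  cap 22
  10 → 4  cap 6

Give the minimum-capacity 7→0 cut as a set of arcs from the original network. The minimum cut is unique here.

Min-cut arcs: {(1,0), (4,0), (6,3)} (total capacity 37)

augment #1: 7→2→1→0 push 2
augment #2: 7→8→1→0 push 8
augment #3: 7→9→4→0 push 14
augment #4: 7→8→1→6→3→0 push 8
augment #5: 7→9→4→6→3→0 push 5
max flow = 37; residual-reachable set from 7 gives S-side
cut edges (S→T): {(1,0), (4,0), (6,3)} total cap 37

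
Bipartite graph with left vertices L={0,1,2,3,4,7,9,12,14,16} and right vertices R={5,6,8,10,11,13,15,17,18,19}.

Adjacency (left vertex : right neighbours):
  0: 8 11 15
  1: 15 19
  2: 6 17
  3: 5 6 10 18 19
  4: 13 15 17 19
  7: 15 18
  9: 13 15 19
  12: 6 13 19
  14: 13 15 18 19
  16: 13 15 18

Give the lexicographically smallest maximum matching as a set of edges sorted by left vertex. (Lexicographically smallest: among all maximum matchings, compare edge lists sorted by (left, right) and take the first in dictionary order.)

|M| = 8 (so the lex-smallest maximum matching has 8 edges)
process left vertices in ascending order; for each, take the smallest-labelled available neighbour that still permits 8 edges overall, or leave it unmatched if none does
lex-smallest matching: {0-8, 1-15, 2-6, 3-5, 4-17, 7-18, 9-13, 12-19}

Lex-smallest maximum matching: {(0,8), (1,15), (2,6), (3,5), (4,17), (7,18), (9,13), (12,19)}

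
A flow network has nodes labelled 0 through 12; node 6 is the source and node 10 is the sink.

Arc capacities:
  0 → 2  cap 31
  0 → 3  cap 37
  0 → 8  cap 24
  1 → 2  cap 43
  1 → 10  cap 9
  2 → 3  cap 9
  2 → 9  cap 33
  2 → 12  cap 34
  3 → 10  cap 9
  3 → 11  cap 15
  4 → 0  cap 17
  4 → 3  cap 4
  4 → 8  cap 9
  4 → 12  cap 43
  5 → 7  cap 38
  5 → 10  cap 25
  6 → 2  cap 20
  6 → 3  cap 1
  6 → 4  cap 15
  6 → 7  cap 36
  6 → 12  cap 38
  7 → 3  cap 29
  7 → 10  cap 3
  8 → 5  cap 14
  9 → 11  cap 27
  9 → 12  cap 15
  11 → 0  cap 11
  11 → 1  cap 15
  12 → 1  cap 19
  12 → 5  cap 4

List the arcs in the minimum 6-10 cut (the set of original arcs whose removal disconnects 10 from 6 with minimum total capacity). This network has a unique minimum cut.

Min-cut arcs: {(1,10), (3,10), (7,10), (8,5), (12,5)} (total capacity 39)

augment #1: 6→3→10 push 1
augment #2: 6→7→10 push 3
augment #3: 6→2→3→10 push 8
augment #4: 6→12→1→10 push 9
augment #5: 6→12→5→10 push 4
augment #6: 6→4→8→5→10 push 9
augment #7: 6→4→0→8→5→10 push 5
max flow = 39; residual-reachable set from 6 gives S-side
cut edges (S→T): {(1,10), (3,10), (7,10), (8,5), (12,5)} total cap 39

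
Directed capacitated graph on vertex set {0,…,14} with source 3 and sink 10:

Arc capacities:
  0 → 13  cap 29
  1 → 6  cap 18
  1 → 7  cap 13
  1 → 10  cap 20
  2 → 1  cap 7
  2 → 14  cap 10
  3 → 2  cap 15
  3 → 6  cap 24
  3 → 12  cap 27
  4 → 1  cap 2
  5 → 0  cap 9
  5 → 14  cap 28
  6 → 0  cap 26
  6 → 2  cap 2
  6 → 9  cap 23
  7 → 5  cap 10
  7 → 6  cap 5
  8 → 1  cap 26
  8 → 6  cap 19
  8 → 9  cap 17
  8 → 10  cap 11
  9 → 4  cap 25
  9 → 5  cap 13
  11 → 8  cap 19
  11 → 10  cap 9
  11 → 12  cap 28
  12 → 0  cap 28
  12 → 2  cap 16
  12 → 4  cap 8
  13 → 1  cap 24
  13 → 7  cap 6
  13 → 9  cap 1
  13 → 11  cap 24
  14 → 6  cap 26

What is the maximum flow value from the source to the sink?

augment #1: 3→2→1→10 bottleneck 7, total now 7
augment #2: 3→12→4→1→10 bottleneck 2, total now 9
augment #3: 3→6→0→13→1→10 bottleneck 11, total now 20
augment #4: 3→6→0→13→11→10 bottleneck 9, total now 29
augment #5: 3→6→0→13→11→8→10 bottleneck 4, total now 33
augment #6: 3→12→0→13→11→8→10 bottleneck 5, total now 38

Maximum flow value: 38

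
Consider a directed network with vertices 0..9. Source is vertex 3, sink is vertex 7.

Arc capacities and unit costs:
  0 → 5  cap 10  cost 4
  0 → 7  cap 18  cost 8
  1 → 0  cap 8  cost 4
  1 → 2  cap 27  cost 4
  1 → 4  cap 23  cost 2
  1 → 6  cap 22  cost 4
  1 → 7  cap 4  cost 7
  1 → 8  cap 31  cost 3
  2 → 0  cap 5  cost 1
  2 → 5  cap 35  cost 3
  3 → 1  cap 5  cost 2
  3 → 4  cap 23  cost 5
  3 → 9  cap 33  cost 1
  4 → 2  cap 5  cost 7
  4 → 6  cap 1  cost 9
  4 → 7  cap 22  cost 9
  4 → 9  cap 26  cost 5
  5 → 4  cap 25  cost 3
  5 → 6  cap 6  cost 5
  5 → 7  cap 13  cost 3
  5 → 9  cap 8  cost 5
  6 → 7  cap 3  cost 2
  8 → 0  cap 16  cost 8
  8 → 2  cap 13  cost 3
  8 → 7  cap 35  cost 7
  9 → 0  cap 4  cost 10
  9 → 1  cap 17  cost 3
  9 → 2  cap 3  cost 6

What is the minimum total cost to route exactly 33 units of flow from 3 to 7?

Minimum cost for 33 units: 425

shortest-cost path #1: 3→1→6→7 push 3 @ unit cost 8 (adds 24)
shortest-cost path #2: 3→1→7 push 2 @ unit cost 9 (adds 18)
shortest-cost path #3: 3→9→1→7 push 2 @ unit cost 11 (adds 22)
shortest-cost path #4: 3→9→2→5→7 push 3 @ unit cost 13 (adds 39)
shortest-cost path #5: 3→4→7 push 22 @ unit cost 14 (adds 308)
shortest-cost path #6: 3→9→1→2→5→7 push 1 @ unit cost 14 (adds 14)
total cost = 425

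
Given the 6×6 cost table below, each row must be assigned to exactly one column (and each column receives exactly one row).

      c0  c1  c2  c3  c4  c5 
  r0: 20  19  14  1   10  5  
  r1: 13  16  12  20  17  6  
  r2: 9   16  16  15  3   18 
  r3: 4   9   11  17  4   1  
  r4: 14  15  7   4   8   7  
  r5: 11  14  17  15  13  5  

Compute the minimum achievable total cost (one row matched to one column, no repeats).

optimal assignment: row0→col3 (cost 1), row1→col5 (cost 6), row2→col4 (cost 3), row3→col0 (cost 4), row4→col2 (cost 7), row5→col1 (cost 14)
total = 1 + 6 + 3 + 4 + 7 + 14 = 35

Minimum assignment cost: 35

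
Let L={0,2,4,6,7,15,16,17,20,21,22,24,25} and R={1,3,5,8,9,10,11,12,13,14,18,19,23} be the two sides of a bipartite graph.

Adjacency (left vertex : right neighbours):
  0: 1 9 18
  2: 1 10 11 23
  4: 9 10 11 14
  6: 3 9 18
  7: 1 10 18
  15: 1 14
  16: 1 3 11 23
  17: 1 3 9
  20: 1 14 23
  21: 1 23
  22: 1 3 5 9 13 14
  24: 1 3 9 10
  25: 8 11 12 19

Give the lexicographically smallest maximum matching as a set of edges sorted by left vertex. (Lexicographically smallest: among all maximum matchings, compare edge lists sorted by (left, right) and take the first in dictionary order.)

Lex-smallest maximum matching: {(0,1), (2,10), (4,9), (6,3), (7,18), (15,14), (16,11), (20,23), (22,5), (25,8)}

|M| = 10 (so the lex-smallest maximum matching has 10 edges)
process left vertices in ascending order; for each, take the smallest-labelled available neighbour that still permits 10 edges overall, or leave it unmatched if none does
lex-smallest matching: {0-1, 2-10, 4-9, 6-3, 7-18, 15-14, 16-11, 20-23, 22-5, 25-8}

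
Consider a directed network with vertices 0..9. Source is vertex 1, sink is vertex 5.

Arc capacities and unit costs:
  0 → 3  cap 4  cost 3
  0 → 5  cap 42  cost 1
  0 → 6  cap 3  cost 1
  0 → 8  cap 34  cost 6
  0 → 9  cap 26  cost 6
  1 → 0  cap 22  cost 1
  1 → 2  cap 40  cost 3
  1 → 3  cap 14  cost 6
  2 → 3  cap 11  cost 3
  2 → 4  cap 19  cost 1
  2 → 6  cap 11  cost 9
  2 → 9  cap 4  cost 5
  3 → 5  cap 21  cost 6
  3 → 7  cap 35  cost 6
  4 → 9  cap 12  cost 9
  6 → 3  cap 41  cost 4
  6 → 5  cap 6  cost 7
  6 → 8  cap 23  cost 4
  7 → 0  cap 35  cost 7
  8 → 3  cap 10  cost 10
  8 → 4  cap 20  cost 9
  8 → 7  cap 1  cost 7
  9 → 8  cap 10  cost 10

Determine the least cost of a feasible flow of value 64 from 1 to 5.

shortest-cost path #1: 1→0→5 push 22 @ unit cost 2 (adds 44)
shortest-cost path #2: 1→3→5 push 14 @ unit cost 12 (adds 168)
shortest-cost path #3: 1→2→3→5 push 7 @ unit cost 12 (adds 84)
shortest-cost path #4: 1→2→6→5 push 6 @ unit cost 19 (adds 114)
shortest-cost path #5: 1→2→3→7→0→5 push 4 @ unit cost 20 (adds 80)
shortest-cost path #6: 1→2→6→3→7→0→5 push 5 @ unit cost 30 (adds 150)
shortest-cost path #7: 1→2→9→8→7→0→5 push 1 @ unit cost 33 (adds 33)
shortest-cost path #8: 1→2→9→8→3→7→0→5 push 3 @ unit cost 42 (adds 126)
shortest-cost path #9: 1→2→4→9→8→3→7→0→5 push 2 @ unit cost 47 (adds 94)
total cost = 893

Minimum cost for 64 units: 893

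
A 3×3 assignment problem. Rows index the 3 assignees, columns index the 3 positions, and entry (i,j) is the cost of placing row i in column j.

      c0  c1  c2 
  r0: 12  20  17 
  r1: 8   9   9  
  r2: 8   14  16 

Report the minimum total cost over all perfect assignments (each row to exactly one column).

optimal assignment: row0→col2 (cost 17), row1→col1 (cost 9), row2→col0 (cost 8)
total = 17 + 9 + 8 = 34

Minimum assignment cost: 34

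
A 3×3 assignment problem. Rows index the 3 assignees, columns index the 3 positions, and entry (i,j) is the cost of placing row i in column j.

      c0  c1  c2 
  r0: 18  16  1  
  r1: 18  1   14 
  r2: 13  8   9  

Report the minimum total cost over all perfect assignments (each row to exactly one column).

optimal assignment: row0→col2 (cost 1), row1→col1 (cost 1), row2→col0 (cost 13)
total = 1 + 1 + 13 = 15

Minimum assignment cost: 15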